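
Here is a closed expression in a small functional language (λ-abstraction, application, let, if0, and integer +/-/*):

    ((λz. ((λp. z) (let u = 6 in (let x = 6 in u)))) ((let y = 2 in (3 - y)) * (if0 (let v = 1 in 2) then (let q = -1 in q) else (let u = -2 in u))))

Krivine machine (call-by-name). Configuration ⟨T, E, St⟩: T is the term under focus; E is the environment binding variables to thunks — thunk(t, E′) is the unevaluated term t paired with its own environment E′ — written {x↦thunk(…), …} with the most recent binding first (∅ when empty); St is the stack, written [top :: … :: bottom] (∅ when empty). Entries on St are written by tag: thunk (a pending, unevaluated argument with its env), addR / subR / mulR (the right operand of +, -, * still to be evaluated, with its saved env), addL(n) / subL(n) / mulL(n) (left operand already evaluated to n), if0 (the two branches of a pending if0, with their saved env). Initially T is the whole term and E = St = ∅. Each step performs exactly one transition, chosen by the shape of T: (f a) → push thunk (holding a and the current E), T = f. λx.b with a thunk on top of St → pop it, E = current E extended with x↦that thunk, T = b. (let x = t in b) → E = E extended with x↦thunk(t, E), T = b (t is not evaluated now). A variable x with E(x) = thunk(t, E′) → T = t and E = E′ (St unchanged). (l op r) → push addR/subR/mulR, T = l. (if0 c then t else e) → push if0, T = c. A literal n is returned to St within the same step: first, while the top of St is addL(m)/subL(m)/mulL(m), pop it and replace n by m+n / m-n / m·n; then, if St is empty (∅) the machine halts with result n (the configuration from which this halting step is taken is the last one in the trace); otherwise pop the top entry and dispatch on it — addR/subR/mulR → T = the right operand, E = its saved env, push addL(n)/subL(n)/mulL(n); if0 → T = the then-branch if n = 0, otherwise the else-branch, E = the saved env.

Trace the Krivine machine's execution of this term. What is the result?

[0] <T=((λz. ((λp. z) (let u = 6 in (let x = 6 in u)))) ((let y = 2 in (3 - y)) * (if0 (let v = 1 in 2) then (let q = -1 in q) else (let u = -2 in u)))), E=∅, St=∅>
[1] <T=(λz. ((λp. z) (let u = 6 in (let x = 6 in u)))), E=∅, St=[thunk]>
[2] <T=((λp. z) (let u = 6 in (let x = 6 in u))), E={z↦thunk(((let y = 2 in (3 - y)) * (if0 (let v = 1 in 2) then (let q = -1 in q) else (let u = -2 in u))), ∅)}, St=∅>
[3] <T=(λp. z), E={z↦thunk(((let y = 2 in (3 - y)) * (if0 (let v = 1 in 2) then (let q = -1 in q) else (let u = -2 in u))), ∅)}, St=[thunk]>
[4] <T=z, E={p↦thunk((let u = 6 in (let x = 6 in u)), {z↦thunk(((let y = 2 in (3 - y)) * (if0 (let v = 1 in 2) then (let q = -1 in q) else (let u = -2 in u))), ∅)}), z↦thunk(((let y = 2 in (3 - y)) * (if0 (let v = 1 in 2) then (let q = -1 in q) else (let u = -2 in u))), ∅)}, St=∅>
[5] <T=((let y = 2 in (3 - y)) * (if0 (let v = 1 in 2) then (let q = -1 in q) else (let u = -2 in u))), E=∅, St=∅>
[6] <T=(let y = 2 in (3 - y)), E=∅, St=[mulR]>
[7] <T=(3 - y), E={y↦thunk(2, ∅)}, St=[mulR]>
[8] <T=3, E={y↦thunk(2, ∅)}, St=[subR :: mulR]>
[9] <T=y, E={y↦thunk(2, ∅)}, St=[subL(3) :: mulR]>
[10] <T=2, E=∅, St=[subL(3) :: mulR]>
[11] <T=(if0 (let v = 1 in 2) then (let q = -1 in q) else (let u = -2 in u)), E=∅, St=[mulL(1)]>
[12] <T=(let v = 1 in 2), E=∅, St=[if0 :: mulL(1)]>
[13] <T=2, E={v↦thunk(1, ∅)}, St=[if0 :: mulL(1)]>
[14] <T=(let u = -2 in u), E=∅, St=[mulL(1)]>
[15] <T=u, E={u↦thunk(-2, ∅)}, St=[mulL(1)]>
[16] <T=-2, E=∅, St=[mulL(1)]>
→ final value -2

Answer: -2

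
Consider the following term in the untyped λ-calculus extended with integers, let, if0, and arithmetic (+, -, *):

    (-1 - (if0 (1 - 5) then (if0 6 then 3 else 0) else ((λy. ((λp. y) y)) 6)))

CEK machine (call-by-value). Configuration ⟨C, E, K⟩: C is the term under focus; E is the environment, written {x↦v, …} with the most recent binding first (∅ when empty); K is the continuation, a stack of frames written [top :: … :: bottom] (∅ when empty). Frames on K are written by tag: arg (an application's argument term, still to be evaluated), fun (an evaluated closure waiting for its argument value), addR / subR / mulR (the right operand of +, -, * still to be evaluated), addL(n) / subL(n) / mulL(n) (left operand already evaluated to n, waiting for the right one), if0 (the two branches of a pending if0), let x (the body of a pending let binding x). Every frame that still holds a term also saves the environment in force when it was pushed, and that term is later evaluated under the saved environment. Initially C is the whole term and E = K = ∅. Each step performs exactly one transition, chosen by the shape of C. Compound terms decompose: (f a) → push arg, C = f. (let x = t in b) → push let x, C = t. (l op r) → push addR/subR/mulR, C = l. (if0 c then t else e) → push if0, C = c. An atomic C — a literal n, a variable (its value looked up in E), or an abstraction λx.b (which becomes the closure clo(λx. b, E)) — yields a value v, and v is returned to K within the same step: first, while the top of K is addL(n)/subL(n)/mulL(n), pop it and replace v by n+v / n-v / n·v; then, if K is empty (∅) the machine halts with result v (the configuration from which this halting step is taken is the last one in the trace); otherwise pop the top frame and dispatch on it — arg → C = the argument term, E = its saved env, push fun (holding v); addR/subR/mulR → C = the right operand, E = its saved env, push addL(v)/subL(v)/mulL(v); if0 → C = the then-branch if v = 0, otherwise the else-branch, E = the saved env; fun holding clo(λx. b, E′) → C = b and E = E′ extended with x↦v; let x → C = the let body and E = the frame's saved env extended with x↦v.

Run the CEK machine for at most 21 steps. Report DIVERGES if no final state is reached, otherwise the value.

t=0: <C=(-1 - (if0 (1 - 5) then (if0 6 then 3 else 0) else ((λy. ((λp. y) y)) 6))), E=∅, K=∅>
t=1: <C=-1, E=∅, K=[subR]>
t=2: <C=(if0 (1 - 5) then (if0 6 then 3 else 0) else ((λy. ((λp. y) y)) 6)), E=∅, K=[subL(-1)]>
t=3: <C=(1 - 5), E=∅, K=[if0 :: subL(-1)]>
t=4: <C=1, E=∅, K=[subR :: if0 :: subL(-1)]>
t=5: <C=5, E=∅, K=[subL(1) :: if0 :: subL(-1)]>
t=6: <C=((λy. ((λp. y) y)) 6), E=∅, K=[subL(-1)]>
t=7: <C=(λy. ((λp. y) y)), E=∅, K=[arg :: subL(-1)]>
t=8: <C=6, E=∅, K=[fun :: subL(-1)]>
t=9: <C=((λp. y) y), E={y↦6}, K=[subL(-1)]>
t=10: <C=(λp. y), E={y↦6}, K=[arg :: subL(-1)]>
t=11: <C=y, E={y↦6}, K=[fun :: subL(-1)]>
t=12: <C=y, E={p↦6, y↦6}, K=[subL(-1)]>
→ final value -7

Answer: -7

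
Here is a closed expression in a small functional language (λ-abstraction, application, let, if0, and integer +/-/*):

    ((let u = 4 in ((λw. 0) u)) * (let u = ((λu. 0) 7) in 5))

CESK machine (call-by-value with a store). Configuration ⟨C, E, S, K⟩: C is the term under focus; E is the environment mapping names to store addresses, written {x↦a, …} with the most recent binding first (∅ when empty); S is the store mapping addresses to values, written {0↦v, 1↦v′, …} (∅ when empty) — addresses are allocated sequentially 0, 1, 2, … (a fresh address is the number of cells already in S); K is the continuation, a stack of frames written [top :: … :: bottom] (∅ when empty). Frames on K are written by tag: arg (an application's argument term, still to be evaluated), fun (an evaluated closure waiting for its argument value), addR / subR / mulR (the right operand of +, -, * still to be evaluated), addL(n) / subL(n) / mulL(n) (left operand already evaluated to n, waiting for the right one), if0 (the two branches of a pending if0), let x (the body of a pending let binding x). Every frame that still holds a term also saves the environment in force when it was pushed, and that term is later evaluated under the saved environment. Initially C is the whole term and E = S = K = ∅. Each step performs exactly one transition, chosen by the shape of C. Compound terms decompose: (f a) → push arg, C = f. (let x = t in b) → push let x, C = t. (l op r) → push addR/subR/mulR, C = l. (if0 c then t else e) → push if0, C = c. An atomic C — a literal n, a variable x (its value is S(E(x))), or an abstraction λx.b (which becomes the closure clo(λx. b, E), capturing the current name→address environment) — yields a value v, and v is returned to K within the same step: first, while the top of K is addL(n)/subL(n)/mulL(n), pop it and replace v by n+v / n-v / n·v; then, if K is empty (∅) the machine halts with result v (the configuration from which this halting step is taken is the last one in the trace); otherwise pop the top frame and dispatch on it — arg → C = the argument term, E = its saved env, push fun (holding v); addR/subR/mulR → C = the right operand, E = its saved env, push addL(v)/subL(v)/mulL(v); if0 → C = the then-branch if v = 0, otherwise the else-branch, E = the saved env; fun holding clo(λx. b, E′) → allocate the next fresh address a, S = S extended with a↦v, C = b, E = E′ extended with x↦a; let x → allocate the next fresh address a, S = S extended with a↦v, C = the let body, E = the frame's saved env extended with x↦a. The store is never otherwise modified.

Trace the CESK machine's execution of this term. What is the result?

Answer: 0

Execution trace:
t=0: ⟨C=((let u = 4 in ((λw. 0) u)) * (let u = ((λu. 0) 7) in 5)); E=∅; S=∅; K=∅⟩
t=1: ⟨C=(let u = 4 in ((λw. 0) u)); E=∅; S=∅; K=[mulR]⟩
t=2: ⟨C=4; E=∅; S=∅; K=[let u :: mulR]⟩
t=3: ⟨C=((λw. 0) u); E={u↦0}; S={0↦4}; K=[mulR]⟩
t=4: ⟨C=(λw. 0); E={u↦0}; S={0↦4}; K=[arg :: mulR]⟩
t=5: ⟨C=u; E={u↦0}; S={0↦4}; K=[fun :: mulR]⟩
t=6: ⟨C=0; E={w↦1, u↦0}; S={0↦4, 1↦4}; K=[mulR]⟩
t=7: ⟨C=(let u = ((λu. 0) 7) in 5); E=∅; S={0↦4, 1↦4}; K=[mulL(0)]⟩
t=8: ⟨C=((λu. 0) 7); E=∅; S={0↦4, 1↦4}; K=[let u :: mulL(0)]⟩
t=9: ⟨C=(λu. 0); E=∅; S={0↦4, 1↦4}; K=[arg :: let u :: mulL(0)]⟩
t=10: ⟨C=7; E=∅; S={0↦4, 1↦4}; K=[fun :: let u :: mulL(0)]⟩
t=11: ⟨C=0; E={u↦2}; S={0↦4, 1↦4, 2↦7}; K=[let u :: mulL(0)]⟩
t=12: ⟨C=5; E={u↦3}; S={0↦4, 1↦4, 2↦7, 3↦0}; K=[mulL(0)]⟩
→ final value 0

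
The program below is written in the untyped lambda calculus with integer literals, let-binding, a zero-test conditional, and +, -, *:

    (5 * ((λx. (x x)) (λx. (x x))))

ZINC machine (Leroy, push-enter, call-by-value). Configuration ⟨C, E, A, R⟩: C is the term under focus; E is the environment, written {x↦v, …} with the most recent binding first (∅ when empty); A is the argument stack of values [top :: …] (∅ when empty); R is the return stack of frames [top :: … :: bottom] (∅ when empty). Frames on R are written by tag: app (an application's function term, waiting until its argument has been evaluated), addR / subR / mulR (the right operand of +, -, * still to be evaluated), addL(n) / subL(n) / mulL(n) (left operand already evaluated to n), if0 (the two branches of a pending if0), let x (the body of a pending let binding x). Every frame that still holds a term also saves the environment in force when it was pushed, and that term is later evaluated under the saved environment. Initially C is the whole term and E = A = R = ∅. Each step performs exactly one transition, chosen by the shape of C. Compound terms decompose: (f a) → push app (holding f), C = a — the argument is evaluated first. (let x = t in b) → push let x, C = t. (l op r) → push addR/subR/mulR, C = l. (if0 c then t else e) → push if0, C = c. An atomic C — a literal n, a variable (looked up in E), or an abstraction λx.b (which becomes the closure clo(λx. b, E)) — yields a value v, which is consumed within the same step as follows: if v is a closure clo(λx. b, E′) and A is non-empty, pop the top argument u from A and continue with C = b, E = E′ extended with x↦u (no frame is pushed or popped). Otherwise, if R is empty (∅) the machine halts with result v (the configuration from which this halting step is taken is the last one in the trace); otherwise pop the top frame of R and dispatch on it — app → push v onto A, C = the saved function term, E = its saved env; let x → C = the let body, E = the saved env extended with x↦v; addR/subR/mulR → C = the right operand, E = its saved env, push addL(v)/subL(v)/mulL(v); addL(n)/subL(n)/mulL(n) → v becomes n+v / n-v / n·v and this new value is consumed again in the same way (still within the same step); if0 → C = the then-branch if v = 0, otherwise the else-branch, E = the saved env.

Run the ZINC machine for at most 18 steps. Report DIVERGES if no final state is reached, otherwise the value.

Answer: DIVERGES (no final state within 18 steps)

Machine steps:
t=0: [C=(5 * ((λx. (x x)) (λx. (x x)))) | E=∅ | A=∅ | R=∅]
t=1: [C=5 | E=∅ | A=∅ | R=[mulR]]
t=2: [C=((λx. (x x)) (λx. (x x))) | E=∅ | A=∅ | R=[mulL(5)]]
t=3: [C=(λx. (x x)) | E=∅ | A=∅ | R=[app :: mulL(5)]]
t=4: [C=(λx. (x x)) | E=∅ | A=[clo(λx. (x x), ∅)] | R=[mulL(5)]]
t=5: [C=(x x) | E={x↦clo(λx. (x x), ∅)} | A=∅ | R=[mulL(5)]]
t=6: [C=x | E={x↦clo(λx. (x x), ∅)} | A=∅ | R=[app :: mulL(5)]]
t=7: [C=x | E={x↦clo(λx. (x x), ∅)} | A=[clo(λx. (x x), ∅)] | R=[mulL(5)]]
… configuration repeats with period 3 (steps 5–7 recur indefinitely) …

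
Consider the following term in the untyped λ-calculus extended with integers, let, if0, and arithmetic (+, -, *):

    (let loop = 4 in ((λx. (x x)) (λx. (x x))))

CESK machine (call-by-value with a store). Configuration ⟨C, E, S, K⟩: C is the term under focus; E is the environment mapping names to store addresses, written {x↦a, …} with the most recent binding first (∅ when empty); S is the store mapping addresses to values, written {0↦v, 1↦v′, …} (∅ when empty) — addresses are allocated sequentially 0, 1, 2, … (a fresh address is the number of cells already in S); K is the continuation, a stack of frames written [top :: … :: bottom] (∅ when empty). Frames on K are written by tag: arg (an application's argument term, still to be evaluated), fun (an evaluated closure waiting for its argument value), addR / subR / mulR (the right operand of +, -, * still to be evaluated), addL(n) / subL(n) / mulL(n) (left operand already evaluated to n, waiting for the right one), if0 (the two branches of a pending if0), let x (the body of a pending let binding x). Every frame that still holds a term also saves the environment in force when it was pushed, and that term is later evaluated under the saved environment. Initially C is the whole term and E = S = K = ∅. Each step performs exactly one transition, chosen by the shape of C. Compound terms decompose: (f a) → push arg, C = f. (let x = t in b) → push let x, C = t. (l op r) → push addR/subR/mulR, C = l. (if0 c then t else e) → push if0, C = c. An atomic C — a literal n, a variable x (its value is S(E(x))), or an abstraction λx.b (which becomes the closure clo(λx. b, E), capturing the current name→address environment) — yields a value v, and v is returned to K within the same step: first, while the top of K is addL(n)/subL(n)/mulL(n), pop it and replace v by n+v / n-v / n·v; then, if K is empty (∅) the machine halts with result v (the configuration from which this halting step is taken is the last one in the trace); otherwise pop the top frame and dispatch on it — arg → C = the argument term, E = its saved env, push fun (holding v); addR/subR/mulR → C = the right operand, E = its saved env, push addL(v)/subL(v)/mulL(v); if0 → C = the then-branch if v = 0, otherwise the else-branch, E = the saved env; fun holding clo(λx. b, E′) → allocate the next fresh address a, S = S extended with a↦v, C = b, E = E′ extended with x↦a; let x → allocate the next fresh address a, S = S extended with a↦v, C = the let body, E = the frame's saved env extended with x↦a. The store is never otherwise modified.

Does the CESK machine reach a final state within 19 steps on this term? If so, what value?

Answer: DIVERGES (no final state within 19 steps)

Execution trace:
step 0: [C=(let loop = 4 in ((λx. (x x)) (λx. (x x)))) | E=∅ | S=∅ | K=∅]
step 1: [C=4 | E=∅ | S=∅ | K=[let loop]]
step 2: [C=((λx. (x x)) (λx. (x x))) | E={loop↦0} | S={0↦4} | K=∅]
step 3: [C=(λx. (x x)) | E={loop↦0} | S={0↦4} | K=[arg]]
step 4: [C=(λx. (x x)) | E={loop↦0} | S={0↦4} | K=[fun]]
step 5: [C=(x x) | E={x↦1, loop↦0} | S={0↦4, 1↦clo(λx. (x x), {loop↦0})} | K=∅]
step 6: [C=x | E={x↦1, loop↦0} | S={0↦4, 1↦clo(λx. (x x), {loop↦0})} | K=[arg]]
step 7: [C=x | E={x↦1, loop↦0} | S={0↦4, 1↦clo(λx. (x x), {loop↦0})} | K=[fun]]
step 8: [C=(x x) | E={x↦2, loop↦0} | S={0↦4, 1↦clo(λx. (x x), {loop↦0}), 2↦clo(λx. (x x), {loop↦0})} | K=∅]
step 9: [C=x | E={x↦2, loop↦0} | S={0↦4, 1↦clo(λx. (x x), {loop↦0}), 2↦clo(λx. (x x), {loop↦0})} | K=[arg]]
step 10: [C=x | E={x↦2, loop↦0} | S={0↦4, 1↦clo(λx. (x x), {loop↦0}), 2↦clo(λx. (x x), {loop↦0})} | K=[fun]]
step 11: [C=(x x) | E={x↦3, loop↦0} | S={0↦4, 1↦clo(λx. (x x), {loop↦0}), 2↦clo(λx. (x x), {loop↦0}), 3↦clo(λx. (x x), {loop↦0})} | K=∅]
step 12: [C=x | E={x↦3, loop↦0} | S={0↦4, 1↦clo(λx. (x x), {loop↦0}), 2↦clo(λx. (x x), {loop↦0}), 3↦clo(λx. (x x), {loop↦0})} | K=[arg]]
step 13: [C=x | E={x↦3, loop↦0} | S={0↦4, 1↦clo(λx. (x x), {loop↦0}), 2↦clo(λx. (x x), {loop↦0}), 3↦clo(λx. (x x), {loop↦0})} | K=[fun]]
step 14: [C=(x x) | E={x↦4, loop↦0} | S={0↦4, 1↦clo(λx. (x x), {loop↦0}), 2↦clo(λx. (x x), {loop↦0}), 3↦clo(λx. (x x), {loop↦0}), 4↦clo(λx. (x x), {loop↦0})} | K=∅]
step 15: [C=x | E={x↦4, loop↦0} | S={0↦4, 1↦clo(λx. (x x), {loop↦0}), 2↦clo(λx. (x x), {loop↦0}), 3↦clo(λx. (x x), {loop↦0}), 4↦clo(λx. (x x), {loop↦0})} | K=[arg]]
step 16: [C=x | E={x↦4, loop↦0} | S={0↦4, 1↦clo(λx. (x x), {loop↦0}), 2↦clo(λx. (x x), {loop↦0}), 3↦clo(λx. (x x), {loop↦0}), 4↦clo(λx. (x x), {loop↦0})} | K=[fun]]
step 17: [C=(x x) | E={x↦5, loop↦0} | S={0↦4, 1↦clo(λx. (x x), {loop↦0}), 2↦clo(λx. (x x), {loop↦0}), 3↦clo(λx. (x x), {loop↦0}), 4↦clo(λx. (x x), {loop↦0}), 5↦clo(λx. (x x), {loop↦0})} | K=∅]
step 18: [C=x | E={x↦5, loop↦0} | S={0↦4, 1↦clo(λx. (x x), {loop↦0}), 2↦clo(λx. (x x), {loop↦0}), 3↦clo(λx. (x x), {loop↦0}), 4↦clo(λx. (x x), {loop↦0}), 5↦clo(λx. (x x), {loop↦0})} | K=[arg]]
step 19: [C=x | E={x↦5, loop↦0} | S={0↦4, 1↦clo(λx. (x x), {loop↦0}), 2↦clo(λx. (x x), {loop↦0}), 3↦clo(λx. (x x), {loop↦0}), 4↦clo(λx. (x x), {loop↦0}), 5↦clo(λx. (x x), {loop↦0})} | K=[fun]]
→ 19 transitions taken and the configuration is still not final: no result within 19 steps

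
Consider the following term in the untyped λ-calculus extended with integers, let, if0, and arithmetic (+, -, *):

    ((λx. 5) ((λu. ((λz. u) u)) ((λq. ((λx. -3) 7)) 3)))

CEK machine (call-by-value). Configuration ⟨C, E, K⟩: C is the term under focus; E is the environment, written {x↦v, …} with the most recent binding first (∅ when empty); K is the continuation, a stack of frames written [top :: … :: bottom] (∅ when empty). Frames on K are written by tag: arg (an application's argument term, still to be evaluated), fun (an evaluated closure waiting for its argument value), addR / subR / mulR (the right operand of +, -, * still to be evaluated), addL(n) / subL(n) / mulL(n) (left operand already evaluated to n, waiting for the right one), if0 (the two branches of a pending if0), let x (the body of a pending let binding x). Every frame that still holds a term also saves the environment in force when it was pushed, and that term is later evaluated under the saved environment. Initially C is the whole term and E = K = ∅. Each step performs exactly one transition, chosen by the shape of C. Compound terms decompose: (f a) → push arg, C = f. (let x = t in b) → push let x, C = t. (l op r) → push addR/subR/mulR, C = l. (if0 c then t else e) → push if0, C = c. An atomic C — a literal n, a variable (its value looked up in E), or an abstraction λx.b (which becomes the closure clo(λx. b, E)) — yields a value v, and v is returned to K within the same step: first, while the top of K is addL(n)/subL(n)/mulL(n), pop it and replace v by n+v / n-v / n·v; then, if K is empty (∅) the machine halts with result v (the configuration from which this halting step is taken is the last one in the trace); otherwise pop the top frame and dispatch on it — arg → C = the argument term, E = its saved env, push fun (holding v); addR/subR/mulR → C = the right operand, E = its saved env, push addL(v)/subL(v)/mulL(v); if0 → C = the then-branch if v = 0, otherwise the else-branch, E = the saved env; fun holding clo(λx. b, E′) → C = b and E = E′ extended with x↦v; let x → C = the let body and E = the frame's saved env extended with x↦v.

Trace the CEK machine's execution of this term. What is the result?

[0] [C=((λx. 5) ((λu. ((λz. u) u)) ((λq. ((λx. -3) 7)) 3))) | E=∅ | K=∅]
[1] [C=(λx. 5) | E=∅ | K=[arg]]
[2] [C=((λu. ((λz. u) u)) ((λq. ((λx. -3) 7)) 3)) | E=∅ | K=[fun]]
[3] [C=(λu. ((λz. u) u)) | E=∅ | K=[arg :: fun]]
[4] [C=((λq. ((λx. -3) 7)) 3) | E=∅ | K=[fun :: fun]]
[5] [C=(λq. ((λx. -3) 7)) | E=∅ | K=[arg :: fun :: fun]]
[6] [C=3 | E=∅ | K=[fun :: fun :: fun]]
[7] [C=((λx. -3) 7) | E={q↦3} | K=[fun :: fun]]
[8] [C=(λx. -3) | E={q↦3} | K=[arg :: fun :: fun]]
[9] [C=7 | E={q↦3} | K=[fun :: fun :: fun]]
[10] [C=-3 | E={x↦7, q↦3} | K=[fun :: fun]]
[11] [C=((λz. u) u) | E={u↦-3} | K=[fun]]
[12] [C=(λz. u) | E={u↦-3} | K=[arg :: fun]]
[13] [C=u | E={u↦-3} | K=[fun :: fun]]
[14] [C=u | E={z↦-3, u↦-3} | K=[fun]]
[15] [C=5 | E={x↦-3} | K=∅]
→ final value 5

Answer: 5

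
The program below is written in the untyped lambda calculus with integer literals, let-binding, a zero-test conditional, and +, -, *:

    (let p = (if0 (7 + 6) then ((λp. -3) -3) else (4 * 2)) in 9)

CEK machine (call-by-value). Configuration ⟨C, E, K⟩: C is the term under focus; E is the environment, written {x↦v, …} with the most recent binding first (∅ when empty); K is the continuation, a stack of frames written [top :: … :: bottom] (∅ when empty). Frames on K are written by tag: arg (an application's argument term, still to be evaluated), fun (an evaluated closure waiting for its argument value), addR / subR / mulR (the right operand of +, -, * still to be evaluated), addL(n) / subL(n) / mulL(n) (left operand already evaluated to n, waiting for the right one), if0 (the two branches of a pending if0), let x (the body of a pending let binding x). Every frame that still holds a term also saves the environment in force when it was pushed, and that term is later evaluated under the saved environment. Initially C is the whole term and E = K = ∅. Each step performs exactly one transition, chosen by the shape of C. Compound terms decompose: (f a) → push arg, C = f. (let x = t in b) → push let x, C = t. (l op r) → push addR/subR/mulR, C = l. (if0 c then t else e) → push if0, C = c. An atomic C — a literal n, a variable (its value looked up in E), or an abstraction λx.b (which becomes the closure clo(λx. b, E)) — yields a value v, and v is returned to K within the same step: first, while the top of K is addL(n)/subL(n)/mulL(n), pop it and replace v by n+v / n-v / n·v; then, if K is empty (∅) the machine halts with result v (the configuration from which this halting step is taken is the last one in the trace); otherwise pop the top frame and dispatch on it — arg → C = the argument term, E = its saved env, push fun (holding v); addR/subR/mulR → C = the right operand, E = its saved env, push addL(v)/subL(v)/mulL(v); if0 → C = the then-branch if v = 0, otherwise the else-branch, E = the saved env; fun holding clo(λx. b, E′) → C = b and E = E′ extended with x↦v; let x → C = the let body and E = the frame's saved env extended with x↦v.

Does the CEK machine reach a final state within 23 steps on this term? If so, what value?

t=0: [C=(let p = (if0 (7 + 6) then ((λp. -3) -3) else (4 * 2)) in 9) | E=∅ | K=∅]
t=1: [C=(if0 (7 + 6) then ((λp. -3) -3) else (4 * 2)) | E=∅ | K=[let p]]
t=2: [C=(7 + 6) | E=∅ | K=[if0 :: let p]]
t=3: [C=7 | E=∅ | K=[addR :: if0 :: let p]]
t=4: [C=6 | E=∅ | K=[addL(7) :: if0 :: let p]]
t=5: [C=(4 * 2) | E=∅ | K=[let p]]
t=6: [C=4 | E=∅ | K=[mulR :: let p]]
t=7: [C=2 | E=∅ | K=[mulL(4) :: let p]]
t=8: [C=9 | E={p↦8} | K=∅]
→ final value 9

Answer: 9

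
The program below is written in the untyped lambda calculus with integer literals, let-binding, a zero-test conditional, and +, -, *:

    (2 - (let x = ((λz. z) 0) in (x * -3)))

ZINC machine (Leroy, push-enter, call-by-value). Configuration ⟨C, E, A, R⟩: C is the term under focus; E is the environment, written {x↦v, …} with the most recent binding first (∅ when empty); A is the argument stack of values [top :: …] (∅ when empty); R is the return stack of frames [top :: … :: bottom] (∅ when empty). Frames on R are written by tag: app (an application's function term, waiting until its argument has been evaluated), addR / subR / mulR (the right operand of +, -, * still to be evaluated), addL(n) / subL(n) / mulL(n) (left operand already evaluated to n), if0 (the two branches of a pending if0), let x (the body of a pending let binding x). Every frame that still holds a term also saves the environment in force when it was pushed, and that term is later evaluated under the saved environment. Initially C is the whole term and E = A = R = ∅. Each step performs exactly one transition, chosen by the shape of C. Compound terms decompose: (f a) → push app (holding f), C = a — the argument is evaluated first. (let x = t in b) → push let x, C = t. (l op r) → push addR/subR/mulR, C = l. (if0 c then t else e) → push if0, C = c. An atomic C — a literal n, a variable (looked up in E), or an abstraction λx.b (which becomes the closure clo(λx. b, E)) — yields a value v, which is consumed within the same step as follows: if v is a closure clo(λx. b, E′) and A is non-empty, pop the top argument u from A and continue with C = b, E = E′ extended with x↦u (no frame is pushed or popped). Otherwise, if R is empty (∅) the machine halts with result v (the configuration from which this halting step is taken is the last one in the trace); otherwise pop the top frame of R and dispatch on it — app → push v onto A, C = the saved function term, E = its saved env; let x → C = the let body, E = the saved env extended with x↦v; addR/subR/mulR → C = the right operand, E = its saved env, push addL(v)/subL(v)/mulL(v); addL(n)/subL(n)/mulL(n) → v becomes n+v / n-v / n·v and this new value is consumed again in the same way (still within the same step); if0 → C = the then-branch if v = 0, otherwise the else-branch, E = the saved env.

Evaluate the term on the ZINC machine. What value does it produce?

t=0: [C=(2 - (let x = ((λz. z) 0) in (x * -3))) | E=∅ | A=∅ | R=∅]
t=1: [C=2 | E=∅ | A=∅ | R=[subR]]
t=2: [C=(let x = ((λz. z) 0) in (x * -3)) | E=∅ | A=∅ | R=[subL(2)]]
t=3: [C=((λz. z) 0) | E=∅ | A=∅ | R=[let x :: subL(2)]]
t=4: [C=0 | E=∅ | A=∅ | R=[app :: let x :: subL(2)]]
t=5: [C=(λz. z) | E=∅ | A=[0] | R=[let x :: subL(2)]]
t=6: [C=z | E={z↦0} | A=∅ | R=[let x :: subL(2)]]
t=7: [C=(x * -3) | E={x↦0} | A=∅ | R=[subL(2)]]
t=8: [C=x | E={x↦0} | A=∅ | R=[mulR :: subL(2)]]
t=9: [C=-3 | E={x↦0} | A=∅ | R=[mulL(0) :: subL(2)]]
→ final value 2

Answer: 2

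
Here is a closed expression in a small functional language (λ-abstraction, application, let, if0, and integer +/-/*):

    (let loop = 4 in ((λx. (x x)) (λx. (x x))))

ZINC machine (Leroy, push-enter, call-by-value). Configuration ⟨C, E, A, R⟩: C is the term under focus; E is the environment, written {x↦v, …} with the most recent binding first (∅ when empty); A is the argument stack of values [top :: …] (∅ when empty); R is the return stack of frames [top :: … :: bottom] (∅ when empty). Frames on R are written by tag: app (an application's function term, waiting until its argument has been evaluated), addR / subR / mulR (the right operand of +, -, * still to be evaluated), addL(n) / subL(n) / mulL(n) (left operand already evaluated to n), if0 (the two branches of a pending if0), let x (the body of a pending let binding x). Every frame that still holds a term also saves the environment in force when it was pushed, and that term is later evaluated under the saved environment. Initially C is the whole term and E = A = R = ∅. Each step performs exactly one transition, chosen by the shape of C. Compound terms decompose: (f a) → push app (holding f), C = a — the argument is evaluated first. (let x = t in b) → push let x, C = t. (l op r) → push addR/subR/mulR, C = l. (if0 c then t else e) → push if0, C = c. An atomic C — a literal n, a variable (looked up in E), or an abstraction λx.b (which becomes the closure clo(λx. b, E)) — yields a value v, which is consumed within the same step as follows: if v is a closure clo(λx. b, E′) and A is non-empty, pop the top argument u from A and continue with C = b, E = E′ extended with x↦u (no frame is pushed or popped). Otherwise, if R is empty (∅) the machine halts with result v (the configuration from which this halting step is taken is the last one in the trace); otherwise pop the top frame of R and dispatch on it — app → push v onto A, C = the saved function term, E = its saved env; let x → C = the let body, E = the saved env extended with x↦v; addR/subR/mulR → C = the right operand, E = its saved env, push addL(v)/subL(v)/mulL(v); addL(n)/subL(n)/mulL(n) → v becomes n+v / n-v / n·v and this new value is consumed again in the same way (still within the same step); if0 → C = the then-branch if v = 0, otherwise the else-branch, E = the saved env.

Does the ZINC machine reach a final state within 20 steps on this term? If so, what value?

Answer: DIVERGES (no final state within 20 steps)

Execution trace:
t=0: ⟨C=(let loop = 4 in ((λx. (x x)) (λx. (x x)))); E=∅; A=∅; R=∅⟩
t=1: ⟨C=4; E=∅; A=∅; R=[let loop]⟩
t=2: ⟨C=((λx. (x x)) (λx. (x x))); E={loop↦4}; A=∅; R=∅⟩
t=3: ⟨C=(λx. (x x)); E={loop↦4}; A=∅; R=[app]⟩
t=4: ⟨C=(λx. (x x)); E={loop↦4}; A=[clo(λx. (x x), {loop↦4})]; R=∅⟩
t=5: ⟨C=(x x); E={x↦clo(λx. (x x), {loop↦4}), loop↦4}; A=∅; R=∅⟩
t=6: ⟨C=x; E={x↦clo(λx. (x x), {loop↦4}), loop↦4}; A=∅; R=[app]⟩
t=7: ⟨C=x; E={x↦clo(λx. (x x), {loop↦4}), loop↦4}; A=[clo(λx. (x x), {loop↦4})]; R=∅⟩
… configuration repeats with period 3 (steps 5–7 recur indefinitely) …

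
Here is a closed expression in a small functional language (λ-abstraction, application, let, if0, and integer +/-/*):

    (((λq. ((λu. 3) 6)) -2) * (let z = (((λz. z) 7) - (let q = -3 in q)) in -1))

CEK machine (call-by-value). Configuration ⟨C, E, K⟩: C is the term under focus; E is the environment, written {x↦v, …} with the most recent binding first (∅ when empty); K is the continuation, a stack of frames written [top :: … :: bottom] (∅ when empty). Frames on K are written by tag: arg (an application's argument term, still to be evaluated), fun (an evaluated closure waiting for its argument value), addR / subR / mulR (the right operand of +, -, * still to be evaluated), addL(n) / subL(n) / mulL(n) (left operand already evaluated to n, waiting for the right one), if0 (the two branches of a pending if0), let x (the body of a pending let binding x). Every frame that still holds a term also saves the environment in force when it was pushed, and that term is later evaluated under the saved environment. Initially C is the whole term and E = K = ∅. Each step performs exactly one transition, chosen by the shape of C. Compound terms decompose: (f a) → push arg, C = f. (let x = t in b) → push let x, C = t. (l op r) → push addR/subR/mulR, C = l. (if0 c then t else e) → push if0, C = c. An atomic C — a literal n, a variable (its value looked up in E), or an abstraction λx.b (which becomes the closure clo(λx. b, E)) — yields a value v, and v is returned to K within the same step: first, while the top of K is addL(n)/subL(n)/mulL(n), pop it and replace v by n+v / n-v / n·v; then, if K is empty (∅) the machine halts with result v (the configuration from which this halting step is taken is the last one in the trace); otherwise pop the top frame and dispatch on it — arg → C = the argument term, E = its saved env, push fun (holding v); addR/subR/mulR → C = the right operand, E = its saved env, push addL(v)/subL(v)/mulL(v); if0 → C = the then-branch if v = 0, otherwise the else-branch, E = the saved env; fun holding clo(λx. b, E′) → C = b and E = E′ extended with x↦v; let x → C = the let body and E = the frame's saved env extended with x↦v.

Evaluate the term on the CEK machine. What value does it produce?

step 0: [C=(((λq. ((λu. 3) 6)) -2) * (let z = (((λz. z) 7) - (let q = -3 in q)) in -1)) | E=∅ | K=∅]
step 1: [C=((λq. ((λu. 3) 6)) -2) | E=∅ | K=[mulR]]
step 2: [C=(λq. ((λu. 3) 6)) | E=∅ | K=[arg :: mulR]]
step 3: [C=-2 | E=∅ | K=[fun :: mulR]]
step 4: [C=((λu. 3) 6) | E={q↦-2} | K=[mulR]]
step 5: [C=(λu. 3) | E={q↦-2} | K=[arg :: mulR]]
step 6: [C=6 | E={q↦-2} | K=[fun :: mulR]]
step 7: [C=3 | E={u↦6, q↦-2} | K=[mulR]]
step 8: [C=(let z = (((λz. z) 7) - (let q = -3 in q)) in -1) | E=∅ | K=[mulL(3)]]
step 9: [C=(((λz. z) 7) - (let q = -3 in q)) | E=∅ | K=[let z :: mulL(3)]]
step 10: [C=((λz. z) 7) | E=∅ | K=[subR :: let z :: mulL(3)]]
step 11: [C=(λz. z) | E=∅ | K=[arg :: subR :: let z :: mulL(3)]]
step 12: [C=7 | E=∅ | K=[fun :: subR :: let z :: mulL(3)]]
step 13: [C=z | E={z↦7} | K=[subR :: let z :: mulL(3)]]
step 14: [C=(let q = -3 in q) | E=∅ | K=[subL(7) :: let z :: mulL(3)]]
step 15: [C=-3 | E=∅ | K=[let q :: subL(7) :: let z :: mulL(3)]]
step 16: [C=q | E={q↦-3} | K=[subL(7) :: let z :: mulL(3)]]
step 17: [C=-1 | E={z↦10} | K=[mulL(3)]]
→ final value -3

Answer: -3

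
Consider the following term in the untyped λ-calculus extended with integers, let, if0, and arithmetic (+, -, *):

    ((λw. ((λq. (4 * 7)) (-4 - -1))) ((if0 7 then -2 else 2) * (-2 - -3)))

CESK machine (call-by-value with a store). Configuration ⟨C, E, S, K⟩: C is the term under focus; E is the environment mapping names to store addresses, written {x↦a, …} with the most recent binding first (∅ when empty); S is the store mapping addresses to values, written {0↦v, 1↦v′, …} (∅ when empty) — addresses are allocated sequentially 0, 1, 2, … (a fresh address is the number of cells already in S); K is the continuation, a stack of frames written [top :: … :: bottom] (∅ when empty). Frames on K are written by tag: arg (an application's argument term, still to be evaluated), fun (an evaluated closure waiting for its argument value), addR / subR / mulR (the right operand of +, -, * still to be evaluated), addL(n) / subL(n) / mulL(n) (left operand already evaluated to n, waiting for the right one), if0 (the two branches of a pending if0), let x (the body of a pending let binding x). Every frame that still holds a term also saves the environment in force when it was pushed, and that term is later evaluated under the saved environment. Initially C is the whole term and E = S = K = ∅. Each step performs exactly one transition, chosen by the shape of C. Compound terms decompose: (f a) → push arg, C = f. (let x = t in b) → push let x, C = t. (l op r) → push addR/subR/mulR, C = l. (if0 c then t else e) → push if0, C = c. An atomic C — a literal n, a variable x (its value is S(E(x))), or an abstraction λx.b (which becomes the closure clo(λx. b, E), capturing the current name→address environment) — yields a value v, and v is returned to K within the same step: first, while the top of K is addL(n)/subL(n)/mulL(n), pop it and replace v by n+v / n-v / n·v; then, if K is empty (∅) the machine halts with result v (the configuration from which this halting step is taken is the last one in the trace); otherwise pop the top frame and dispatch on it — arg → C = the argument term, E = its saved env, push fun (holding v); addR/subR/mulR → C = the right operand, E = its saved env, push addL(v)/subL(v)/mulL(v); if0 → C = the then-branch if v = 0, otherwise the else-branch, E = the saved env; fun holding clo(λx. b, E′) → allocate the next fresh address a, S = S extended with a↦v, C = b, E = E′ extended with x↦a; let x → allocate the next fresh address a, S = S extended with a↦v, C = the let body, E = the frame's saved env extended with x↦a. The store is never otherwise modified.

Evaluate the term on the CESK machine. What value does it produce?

Answer: 28

Derivation:
0. [C=((λw. ((λq. (4 * 7)) (-4 - -1))) ((if0 7 then -2 else 2) * (-2 - -3))) | E=∅ | S=∅ | K=∅]
1. [C=(λw. ((λq. (4 * 7)) (-4 - -1))) | E=∅ | S=∅ | K=[arg]]
2. [C=((if0 7 then -2 else 2) * (-2 - -3)) | E=∅ | S=∅ | K=[fun]]
3. [C=(if0 7 then -2 else 2) | E=∅ | S=∅ | K=[mulR :: fun]]
4. [C=7 | E=∅ | S=∅ | K=[if0 :: mulR :: fun]]
5. [C=2 | E=∅ | S=∅ | K=[mulR :: fun]]
6. [C=(-2 - -3) | E=∅ | S=∅ | K=[mulL(2) :: fun]]
7. [C=-2 | E=∅ | S=∅ | K=[subR :: mulL(2) :: fun]]
8. [C=-3 | E=∅ | S=∅ | K=[subL(-2) :: mulL(2) :: fun]]
9. [C=((λq. (4 * 7)) (-4 - -1)) | E={w↦0} | S={0↦2} | K=∅]
10. [C=(λq. (4 * 7)) | E={w↦0} | S={0↦2} | K=[arg]]
11. [C=(-4 - -1) | E={w↦0} | S={0↦2} | K=[fun]]
12. [C=-4 | E={w↦0} | S={0↦2} | K=[subR :: fun]]
13. [C=-1 | E={w↦0} | S={0↦2} | K=[subL(-4) :: fun]]
14. [C=(4 * 7) | E={q↦1, w↦0} | S={0↦2, 1↦-3} | K=∅]
15. [C=4 | E={q↦1, w↦0} | S={0↦2, 1↦-3} | K=[mulR]]
16. [C=7 | E={q↦1, w↦0} | S={0↦2, 1↦-3} | K=[mulL(4)]]
→ final value 28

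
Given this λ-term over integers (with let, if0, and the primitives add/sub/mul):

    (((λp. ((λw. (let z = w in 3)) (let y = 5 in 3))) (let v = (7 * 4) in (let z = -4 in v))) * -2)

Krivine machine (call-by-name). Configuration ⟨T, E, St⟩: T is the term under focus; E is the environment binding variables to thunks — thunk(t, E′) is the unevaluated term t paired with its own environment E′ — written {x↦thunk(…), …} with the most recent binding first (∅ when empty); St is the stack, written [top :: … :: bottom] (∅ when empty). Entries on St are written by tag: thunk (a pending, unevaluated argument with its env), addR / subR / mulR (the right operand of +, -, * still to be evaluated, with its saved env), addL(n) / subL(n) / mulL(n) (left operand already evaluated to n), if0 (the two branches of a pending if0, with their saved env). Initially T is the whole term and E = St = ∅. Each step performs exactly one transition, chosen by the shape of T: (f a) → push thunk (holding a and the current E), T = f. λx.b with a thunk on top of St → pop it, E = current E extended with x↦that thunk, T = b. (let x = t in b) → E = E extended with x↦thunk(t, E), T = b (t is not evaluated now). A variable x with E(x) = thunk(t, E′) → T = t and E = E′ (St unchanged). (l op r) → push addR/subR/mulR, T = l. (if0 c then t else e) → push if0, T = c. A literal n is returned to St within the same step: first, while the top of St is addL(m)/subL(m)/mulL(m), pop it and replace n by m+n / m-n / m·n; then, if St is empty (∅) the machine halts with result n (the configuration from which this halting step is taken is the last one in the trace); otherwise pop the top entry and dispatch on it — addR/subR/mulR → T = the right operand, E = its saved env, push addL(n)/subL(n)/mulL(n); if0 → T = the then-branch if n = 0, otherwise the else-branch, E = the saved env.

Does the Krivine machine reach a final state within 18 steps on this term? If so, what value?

[0] <T=(((λp. ((λw. (let z = w in 3)) (let y = 5 in 3))) (let v = (7 * 4) in (let z = -4 in v))) * -2), E=∅, St=∅>
[1] <T=((λp. ((λw. (let z = w in 3)) (let y = 5 in 3))) (let v = (7 * 4) in (let z = -4 in v))), E=∅, St=[mulR]>
[2] <T=(λp. ((λw. (let z = w in 3)) (let y = 5 in 3))), E=∅, St=[thunk :: mulR]>
[3] <T=((λw. (let z = w in 3)) (let y = 5 in 3)), E={p↦thunk((let v = (7 * 4) in (let z = -4 in v)), ∅)}, St=[mulR]>
[4] <T=(λw. (let z = w in 3)), E={p↦thunk((let v = (7 * 4) in (let z = -4 in v)), ∅)}, St=[thunk :: mulR]>
[5] <T=(let z = w in 3), E={w↦thunk((let y = 5 in 3), {p↦thunk((let v = (7 * 4) in (let z = -4 in v)), ∅)}), p↦thunk((let v = (7 * 4) in (let z = -4 in v)), ∅)}, St=[mulR]>
[6] <T=3, E={z↦thunk(w, {w↦thunk((let y = 5 in 3), {p↦thunk((let v = (7 * 4) in (let z = -4 in v)), ∅)}), p↦thunk((let v = (7 * 4) in (let z = -4 in v)), ∅)}), w↦thunk((let y = 5 in 3), {p↦thunk((let v = (7 * 4) in (let z = -4 in v)), ∅)}), p↦thunk((let v = (7 * 4) in (let z = -4 in v)), ∅)}, St=[mulR]>
[7] <T=-2, E=∅, St=[mulL(3)]>
→ final value -6

Answer: -6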